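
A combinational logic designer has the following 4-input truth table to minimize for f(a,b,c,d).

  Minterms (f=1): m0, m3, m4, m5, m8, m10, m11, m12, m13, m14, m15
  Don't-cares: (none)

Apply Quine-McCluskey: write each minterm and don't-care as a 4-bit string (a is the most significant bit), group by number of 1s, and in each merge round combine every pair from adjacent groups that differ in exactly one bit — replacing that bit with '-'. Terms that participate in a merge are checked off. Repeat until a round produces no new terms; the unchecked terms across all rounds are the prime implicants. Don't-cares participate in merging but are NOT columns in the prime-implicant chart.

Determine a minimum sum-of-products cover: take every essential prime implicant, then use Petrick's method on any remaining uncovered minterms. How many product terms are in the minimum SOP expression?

4

Round 0: 0000✓ 0011✓ 0100✓ 0101✓ 1000✓ 1010✓ 1011✓ 1100✓ 1101✓ 1110✓ 1111✓
Round 1: -000✓ -011 -100✓ -101✓ 0-00✓ 010-✓ 1-00✓ 1-10✓ 1-11✓ 10-0✓ 101-✓ 11-0✓ 11-1✓ 110-✓ 111-✓
Round 2: --00 -10- 1--0 1-1- 11--
PIs = {--00, -011, -10-, 1--0, 1-1-, 11--}
Coverage chart:
  m0: --00 ←essential
  m3: -011 ←essential
  m4: --00,-10-
  m5: -10- ←essential
  m8: --00,1--0
  m10: 1--0,1-1-
  m11: -011,1-1-
  m12: --00,-10-,1--0,11--
  m13: -10-,11--
  m14: 1--0,1-1-,11--
  m15: 1-1-,11--
Essential: --00, -011, -10-
Petrick residual → 1-1-
Min cover (4 terms): c'd' + b'cd + bc' + ac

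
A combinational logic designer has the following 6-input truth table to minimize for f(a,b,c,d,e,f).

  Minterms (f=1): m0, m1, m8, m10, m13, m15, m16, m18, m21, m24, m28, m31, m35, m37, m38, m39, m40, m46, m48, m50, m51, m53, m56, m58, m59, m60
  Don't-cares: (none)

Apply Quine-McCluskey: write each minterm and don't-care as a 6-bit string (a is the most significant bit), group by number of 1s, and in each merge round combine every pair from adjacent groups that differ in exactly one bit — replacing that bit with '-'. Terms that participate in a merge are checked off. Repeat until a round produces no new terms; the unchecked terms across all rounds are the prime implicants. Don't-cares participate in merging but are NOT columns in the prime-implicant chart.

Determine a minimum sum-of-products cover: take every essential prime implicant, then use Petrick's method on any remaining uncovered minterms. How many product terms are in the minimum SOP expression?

[col 0] 000000*, 000001*, 001000*, 001010*, 001101*, 001111*, 010000*, 010010*, 010101*, 011000*, 011100*, 011111*, 100011*, 100101*, 100110*, 100111*, 101000*, 101110*, 110000*, 110010*, 110011*, 110101*, 111000*, 111010*, 111011*, 111100*
[col 1] -01000*, -10000*, -10010*, -10101, -11000*, -11100*, 0-0000*, 0-1000*, 0-1111, 00-000*, 00000-, 0010-0, 0011-1, 01-000*, 0100-0*, 011-00*, 1-0011, 1-0101, 1-1000*, 10-110, 100-11, 1001-1, 10011-, 11-000*, 11-010*, 11-011*, 1100-0*, 11001-*, 111-00*, 1110-0*, 11101-*
[col 2] --1000, -1-000, -100-0, -11-00, 0--000, 11-0-0, 11-01-
Prime implicants: --1000, -1-000, -100-0, -10101, -11-00, 0--000, 0-1111, 00000-, 0010-0, 0011-1, 1-0011, 1-0101, 10-110, 100-11, 1001-1, 10011-, 11-0-0, 11-01-
PI chart (minterm → PIs covering it):
  0 | 0--000,00000-
  1 | 00000-  (sole → essential)
  8 | --1000,0--000,0010-0
  10 | 0010-0  (sole → essential)
  13 | 0011-1  (sole → essential)
  15 | 0-1111,0011-1
  16 | -1-000,-100-0,0--000
  18 | -100-0  (sole → essential)
  21 | -10101  (sole → essential)
  24 | --1000,-1-000,-11-00,0--000
  28 | -11-00  (sole → essential)
  31 | 0-1111  (sole → essential)
  35 | 1-0011,100-11
  37 | 1-0101,1001-1
  38 | 10-110,10011-
  39 | 100-11,1001-1,10011-
  40 | --1000  (sole → essential)
  46 | 10-110  (sole → essential)
  48 | -1-000,-100-0,11-0-0
  50 | -100-0,11-0-0,11-01-
  51 | 1-0011,11-01-
  53 | -10101,1-0101
  56 | --1000,-1-000,-11-00,11-0-0
  58 | 11-0-0,11-01-
  59 | 11-01-  (sole → essential)
  60 | -11-00  (sole → essential)
Essential prime implicants: --1000, -100-0, -10101, -11-00, 0-1111, 00000-, 0010-0, 0011-1, 10-110, 11-01-
Petrick residual → 1-0011, 1001-1
Minimum SOP uses 12 PIs: cd'e'f' + bc'd'f' + bc'de'f + bce'f' + a'cdef + a'b'c'd'e' + a'b'cd'f' + a'b'cdf + ac'd'ef + ab'def' + ab'c'df + abd'e

12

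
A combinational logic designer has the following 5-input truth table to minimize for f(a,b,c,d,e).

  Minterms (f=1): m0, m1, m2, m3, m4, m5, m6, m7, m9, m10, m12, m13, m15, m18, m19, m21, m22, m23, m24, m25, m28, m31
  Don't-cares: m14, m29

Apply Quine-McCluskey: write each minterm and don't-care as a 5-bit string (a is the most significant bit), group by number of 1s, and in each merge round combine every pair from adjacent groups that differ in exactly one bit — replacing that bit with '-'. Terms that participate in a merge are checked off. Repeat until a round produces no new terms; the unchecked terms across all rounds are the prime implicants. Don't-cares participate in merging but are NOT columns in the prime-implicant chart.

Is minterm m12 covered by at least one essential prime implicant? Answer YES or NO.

[col 0] 00000*, 00001*, 00010*, 00011*, 00100*, 00101*, 00110*, 00111*, 01001*, 01010*, 01100*, 01101*, 01110*, 01111*, 10010*, 10011*, 10101*, 10110*, 10111*, 11000*, 11001*, 11100*, 11101*, 11111*
[col 1] -0010*, -0011*, -0101*, -0110*, -0111*, -1001*, -1100*, -1101*, -1111*, 0-001*, 0-010*, 0-100*, 0-101*, 0-110*, 0-111*, 00-00*, 00-01*, 00-10*, 00-11*, 000-0*, 000-1*, 0000-*, 0001-*, 001-0*, 001-1*, 0010-*, 0011-*, 01-01*, 01-10*, 011-0*, 011-1*, 0110-*, 0111-*, 1-101*, 1-111*, 10-10*, 10-11*, 1001-*, 101-1*, 1011-*, 11-00*, 11-01*, 1100-*, 111-1*, 1110-*
[col 2] --101*, --111*, -0-10*, -0-11*, -001-*, -01-1*, -011-*, -1-01, -11-1*, -110-, 0--01, 0--10, 0-1-0*, 0-1-1*, 0-10-*, 0-11-*, 00--0*, 00--1*, 00-0-*, 00-1-*, 000--*, 001--*, 011--*, 1-1-1*, 10-1-*, 11-0-
[col 3] --1-1, -0-1-, 0-1--, 00---
Prime implicants: --1-1, -0-1-, -1-01, -110-, 0--01, 0--10, 0-1--, 00---, 11-0-
PI chart (minterm → PIs covering it):
  0 | 00---  (sole → essential)
  1 | 0--01,00---
  2 | -0-1-,0--10,00---
  3 | -0-1-,00---
  4 | 0-1--,00---
  5 | --1-1,0--01,0-1--,00---
  6 | -0-1-,0--10,0-1--,00---
  7 | --1-1,-0-1-,0-1--,00---
  9 | -1-01,0--01
  10 | 0--10  (sole → essential)
  12 | -110-,0-1--
  13 | --1-1,-1-01,-110-,0--01,0-1--
  15 | --1-1,0-1--
  18 | -0-1-  (sole → essential)
  19 | -0-1-  (sole → essential)
  21 | --1-1  (sole → essential)
  22 | -0-1-  (sole → essential)
  23 | --1-1,-0-1-
  24 | 11-0-  (sole → essential)
  25 | -1-01,11-0-
  28 | -110-,11-0-
  31 | --1-1  (sole → essential)
Essential prime implicants: --1-1, -0-1-, 0--10, 00---, 11-0-

NO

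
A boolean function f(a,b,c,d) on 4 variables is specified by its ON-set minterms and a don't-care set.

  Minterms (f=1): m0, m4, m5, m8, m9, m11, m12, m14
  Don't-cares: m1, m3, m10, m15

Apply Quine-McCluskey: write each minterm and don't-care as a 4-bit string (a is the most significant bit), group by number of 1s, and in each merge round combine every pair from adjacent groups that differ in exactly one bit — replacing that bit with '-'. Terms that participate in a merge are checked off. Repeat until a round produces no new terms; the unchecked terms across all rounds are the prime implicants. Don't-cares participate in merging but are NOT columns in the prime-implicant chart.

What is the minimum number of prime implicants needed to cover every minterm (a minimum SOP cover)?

3

size-2^0 implicants → 0000(✓)  0001(✓)  0011(✓)  0100(✓)  0101(✓)  1000(✓)  1001(✓)  1010(✓)  1011(✓)  1100(✓)  1110(✓)  1111(✓)
size-2^1 implicants → -000(✓)  -001(✓)  -011(✓)  -100(✓)  0-00(✓)  0-01(✓)  00-1(✓)  000-(✓)  010-(✓)  1-00(✓)  1-10(✓)  1-11(✓)  10-0(✓)  10-1(✓)  100-(✓)  101-(✓)  11-0(✓)  111-(✓)
size-2^2 implicants → --00  -0-1  -00-  0-0-  1--0  1-1-  10--
Unchecked terms (primes): --00, -0-1, -00-, 0-0-, 1--0, 1-1-, 10--
Minterm coverage:
  m0 ⊆ --00,-00-,0-0-
  m4 ⊆ --00,0-0-
  m5 ⊆ 0-0- [E]
  m8 ⊆ --00,-00-,1--0,10--
  m9 ⊆ -0-1,-00-,10--
  m11 ⊆ -0-1,1-1-,10--
  m12 ⊆ --00,1--0
  m14 ⊆ 1--0,1-1-
E = {0-0-}
Petrick residual → -0-1, 1--0
Cover = b'd + a'c' + ad'  |cover|=3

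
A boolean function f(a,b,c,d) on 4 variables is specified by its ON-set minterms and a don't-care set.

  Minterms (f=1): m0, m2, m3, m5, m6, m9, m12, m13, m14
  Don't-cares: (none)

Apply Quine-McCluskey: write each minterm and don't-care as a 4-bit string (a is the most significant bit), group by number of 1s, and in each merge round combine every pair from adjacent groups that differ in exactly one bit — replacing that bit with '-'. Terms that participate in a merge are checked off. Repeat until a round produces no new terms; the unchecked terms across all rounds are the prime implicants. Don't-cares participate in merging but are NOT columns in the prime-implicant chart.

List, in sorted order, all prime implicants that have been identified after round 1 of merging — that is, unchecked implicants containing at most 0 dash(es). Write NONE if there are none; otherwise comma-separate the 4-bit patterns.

NONE

Round 0: 0000✓ 0010✓ 0011✓ 0101✓ 0110✓ 1001✓ 1100✓ 1101✓ 1110✓
Round 1: -101 -110 0-10 00-0 001- 1-01 11-0 110-
PIs = {-101, -110, 0-10, 00-0, 001-, 1-01, 11-0, 110-}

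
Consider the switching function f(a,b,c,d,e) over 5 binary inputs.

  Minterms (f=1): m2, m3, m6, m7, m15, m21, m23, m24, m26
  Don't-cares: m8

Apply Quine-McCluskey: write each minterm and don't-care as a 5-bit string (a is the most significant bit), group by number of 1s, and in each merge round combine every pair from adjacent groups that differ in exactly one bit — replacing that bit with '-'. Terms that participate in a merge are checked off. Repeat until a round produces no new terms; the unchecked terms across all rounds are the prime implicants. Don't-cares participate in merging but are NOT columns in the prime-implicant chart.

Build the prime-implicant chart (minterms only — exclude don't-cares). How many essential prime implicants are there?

4

size-2^0 implicants → 00010(✓)  00011(✓)  00110(✓)  00111(✓)  01000(✓)  01111(✓)  10101(✓)  10111(✓)  11000(✓)  11010(✓)
size-2^1 implicants → -0111  -1000  0-111  00-10(✓)  00-11(✓)  0001-(✓)  0011-(✓)  101-1  110-0
size-2^2 implicants → 00-1-
Unchecked terms (primes): -0111, -1000, 0-111, 00-1-, 101-1, 110-0
Minterm coverage:
  m2 ⊆ 00-1- [E]
  m3 ⊆ 00-1- [E]
  m6 ⊆ 00-1- [E]
  m7 ⊆ -0111,0-111,00-1-
  m15 ⊆ 0-111 [E]
  m21 ⊆ 101-1 [E]
  m23 ⊆ -0111,101-1
  m24 ⊆ -1000,110-0
  m26 ⊆ 110-0 [E]
E = {0-111, 00-1-, 101-1, 110-0}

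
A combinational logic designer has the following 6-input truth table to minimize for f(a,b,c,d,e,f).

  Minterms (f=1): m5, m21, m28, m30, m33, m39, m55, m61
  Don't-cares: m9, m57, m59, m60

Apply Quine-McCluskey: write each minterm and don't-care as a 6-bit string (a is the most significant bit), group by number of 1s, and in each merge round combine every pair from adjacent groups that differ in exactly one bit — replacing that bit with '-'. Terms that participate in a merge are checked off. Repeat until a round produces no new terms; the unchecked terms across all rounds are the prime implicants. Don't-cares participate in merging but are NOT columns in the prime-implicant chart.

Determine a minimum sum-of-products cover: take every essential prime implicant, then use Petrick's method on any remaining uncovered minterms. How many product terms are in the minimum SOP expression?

[col 0] 000101*, 001001, 010101*, 011100*, 011110*, 100001, 100111*, 110111*, 111001*, 111011*, 111100*, 111101*
[col 1] -11100, 0-0101, 0111-0, 1-0111, 111-01, 1110-1, 11110-
Prime implicants: -11100, 0-0101, 001001, 0111-0, 1-0111, 100001, 111-01, 1110-1, 11110-
PI chart (minterm → PIs covering it):
  5 | 0-0101  (sole → essential)
  21 | 0-0101  (sole → essential)
  28 | -11100,0111-0
  30 | 0111-0  (sole → essential)
  33 | 100001  (sole → essential)
  39 | 1-0111  (sole → essential)
  55 | 1-0111  (sole → essential)
  61 | 111-01,11110-
Essential prime implicants: 0-0101, 0111-0, 1-0111, 100001
Petrick residual → 111-01
Minimum SOP uses 5 PIs: a'c'de'f + a'bcdf' + ac'def + ab'c'd'e'f + abce'f

5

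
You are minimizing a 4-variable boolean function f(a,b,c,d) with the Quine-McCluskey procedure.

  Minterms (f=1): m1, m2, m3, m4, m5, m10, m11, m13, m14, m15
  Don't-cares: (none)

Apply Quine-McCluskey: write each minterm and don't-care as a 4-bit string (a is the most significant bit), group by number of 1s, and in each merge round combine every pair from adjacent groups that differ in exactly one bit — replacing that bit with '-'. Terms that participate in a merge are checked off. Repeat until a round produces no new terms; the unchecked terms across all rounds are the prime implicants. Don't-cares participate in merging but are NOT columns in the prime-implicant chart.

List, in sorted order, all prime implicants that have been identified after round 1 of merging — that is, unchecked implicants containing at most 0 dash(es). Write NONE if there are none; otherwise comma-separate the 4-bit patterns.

size-2^0 implicants → 0001(✓)  0010(✓)  0011(✓)  0100(✓)  0101(✓)  1010(✓)  1011(✓)  1101(✓)  1110(✓)  1111(✓)
size-2^1 implicants → -010(✓)  -011(✓)  -101  0-01  00-1  001-(✓)  010-  1-10(✓)  1-11(✓)  101-(✓)  11-1  111-(✓)
size-2^2 implicants → -01-  1-1-
Unchecked terms (primes): -01-, -101, 0-01, 00-1, 010-, 1-1-, 11-1

NONE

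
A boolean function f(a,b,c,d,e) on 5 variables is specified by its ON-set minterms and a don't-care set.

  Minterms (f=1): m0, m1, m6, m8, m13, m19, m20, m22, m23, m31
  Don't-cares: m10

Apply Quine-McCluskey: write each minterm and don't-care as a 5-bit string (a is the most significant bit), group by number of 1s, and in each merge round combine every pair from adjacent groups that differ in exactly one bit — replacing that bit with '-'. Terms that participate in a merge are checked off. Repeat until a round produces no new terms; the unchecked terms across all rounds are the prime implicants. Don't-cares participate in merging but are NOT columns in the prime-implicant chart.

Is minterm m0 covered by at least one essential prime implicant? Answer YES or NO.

YES

[col 0] 00000*, 00001*, 00110*, 01000*, 01010*, 01101, 10011*, 10100*, 10110*, 10111*, 11111*
[col 1] -0110, 0-000, 0000-, 010-0, 1-111, 10-11, 101-0, 1011-
Prime implicants: -0110, 0-000, 0000-, 010-0, 01101, 1-111, 10-11, 101-0, 1011-
PI chart (minterm → PIs covering it):
  0 | 0-000,0000-
  1 | 0000-  (sole → essential)
  6 | -0110  (sole → essential)
  8 | 0-000,010-0
  13 | 01101  (sole → essential)
  19 | 10-11  (sole → essential)
  20 | 101-0  (sole → essential)
  22 | -0110,101-0,1011-
  23 | 1-111,10-11,1011-
  31 | 1-111  (sole → essential)
Essential prime implicants: -0110, 0000-, 01101, 1-111, 10-11, 101-0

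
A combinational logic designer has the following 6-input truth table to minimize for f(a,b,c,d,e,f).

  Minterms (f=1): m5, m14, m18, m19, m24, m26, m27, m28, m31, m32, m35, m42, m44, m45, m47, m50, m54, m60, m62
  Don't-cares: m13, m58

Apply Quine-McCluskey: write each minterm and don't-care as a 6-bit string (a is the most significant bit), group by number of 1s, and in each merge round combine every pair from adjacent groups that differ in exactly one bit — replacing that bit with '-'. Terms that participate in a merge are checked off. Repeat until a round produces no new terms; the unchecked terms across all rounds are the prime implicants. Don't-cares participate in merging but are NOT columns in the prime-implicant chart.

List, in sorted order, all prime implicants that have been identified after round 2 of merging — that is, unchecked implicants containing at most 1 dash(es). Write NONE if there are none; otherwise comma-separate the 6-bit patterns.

Round 0: 000101✓ 001101✓ 001110 010010✓ 010011✓ 011000✓ 011010✓ 011011✓ 011100✓ 011111✓ 100000 100011 101010✓ 101100✓ 101101✓ 101111✓ 110010✓ 110110✓ 111010✓ 111100✓ 111110✓
Round 1: -01101 -10010✓ -11010✓ -11100 00-101 01-010✓ 01-011✓ 01001-✓ 011-00 011-11 0110-0 01101-✓ 1-1010 1-1100 1011-1 10110- 11-010✓ 11-110✓ 110-10✓ 111-10✓ 1111-0
Round 2: -1-010 01-01- 11--10
PIs = {-01101, -1-010, -11100, 00-101, 001110, 01-01-, 011-00, 011-11, 0110-0, 1-1010, 1-1100, 100000, 100011, 1011-1, 10110-, 11--10, 1111-0}

-01101, -11100, 00-101, 001110, 011-00, 011-11, 0110-0, 1-1010, 1-1100, 100000, 100011, 1011-1, 10110-, 1111-0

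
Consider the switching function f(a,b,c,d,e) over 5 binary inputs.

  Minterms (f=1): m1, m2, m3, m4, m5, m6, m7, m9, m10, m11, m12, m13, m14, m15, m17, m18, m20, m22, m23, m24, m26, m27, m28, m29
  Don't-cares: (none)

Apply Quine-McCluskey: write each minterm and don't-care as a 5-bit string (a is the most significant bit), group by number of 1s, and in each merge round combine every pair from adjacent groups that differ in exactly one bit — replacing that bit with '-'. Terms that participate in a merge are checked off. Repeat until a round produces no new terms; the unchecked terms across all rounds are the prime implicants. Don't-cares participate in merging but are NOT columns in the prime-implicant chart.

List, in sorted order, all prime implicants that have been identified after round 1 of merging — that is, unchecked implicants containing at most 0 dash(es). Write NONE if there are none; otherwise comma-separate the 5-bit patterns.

Round 0: 00001✓ 00010✓ 00011✓ 00100✓ 00101✓ 00110✓ 00111✓ 01001✓ 01010✓ 01011✓ 01100✓ 01101✓ 01110✓ 01111✓ 10001✓ 10010✓ 10100✓ 10110✓ 10111✓ 11000✓ 11010✓ 11011✓ 11100✓ 11101✓
Round 1: -0001 -0010✓ -0100✓ -0110✓ -0111✓ -1010✓ -1011✓ -1100✓ -1101✓ 0-001✓ 0-010✓ 0-011✓ 0-100✓ 0-101✓ 0-110✓ 0-111✓ 00-01✓ 00-10✓ 00-11✓ 000-1✓ 0001-✓ 001-0✓ 001-1✓ 0010-✓ 0011-✓ 01-01✓ 01-10✓ 01-11✓ 010-1✓ 0101-✓ 011-0✓ 011-1✓ 0110-✓ 0111-✓ 1-010✓ 1-100✓ 10-10✓ 101-0✓ 1011-✓ 11-00 110-0 1101-✓ 1110-✓
Round 2: --010 --100 -0-10 -01-0 -011- -101- -110- 0--01✓ 0--10✓ 0--11✓ 0-0-1✓ 0-01-✓ 0-1-0✓ 0-1-1✓ 0-10-✓ 0-11-✓ 00--1✓ 00-1-✓ 001--✓ 01--1✓ 01-1-✓ 011--✓
Round 3: 0---1 0--1- 0-1--
PIs = {--010, --100, -0-10, -0001, -01-0, -011-, -101-, -110-, 0---1, 0--1-, 0-1--, 11-00, 110-0}

NONE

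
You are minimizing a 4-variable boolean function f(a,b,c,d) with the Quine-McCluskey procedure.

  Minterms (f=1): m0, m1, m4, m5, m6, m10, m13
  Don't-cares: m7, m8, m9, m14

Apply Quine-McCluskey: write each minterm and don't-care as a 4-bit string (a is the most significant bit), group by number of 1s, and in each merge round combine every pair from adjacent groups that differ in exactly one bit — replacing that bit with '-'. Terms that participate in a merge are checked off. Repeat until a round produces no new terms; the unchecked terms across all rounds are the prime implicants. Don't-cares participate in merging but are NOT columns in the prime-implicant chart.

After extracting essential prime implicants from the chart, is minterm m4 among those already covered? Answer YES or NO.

NO

Round 0: 0000✓ 0001✓ 0100✓ 0101✓ 0110✓ 0111✓ 1000✓ 1001✓ 1010✓ 1101✓ 1110✓
Round 1: -000✓ -001✓ -101✓ -110 0-00✓ 0-01✓ 000-✓ 01-0✓ 01-1✓ 010-✓ 011-✓ 1-01✓ 1-10 10-0 100-✓
Round 2: --01 -00- 0-0- 01--
PIs = {--01, -00-, -110, 0-0-, 01--, 1-10, 10-0}
Coverage chart:
  m0: -00-,0-0-
  m1: --01,-00-,0-0-
  m4: 0-0-,01--
  m5: --01,0-0-,01--
  m6: -110,01--
  m10: 1-10,10-0
  m13: --01 ←essential
Essential: --01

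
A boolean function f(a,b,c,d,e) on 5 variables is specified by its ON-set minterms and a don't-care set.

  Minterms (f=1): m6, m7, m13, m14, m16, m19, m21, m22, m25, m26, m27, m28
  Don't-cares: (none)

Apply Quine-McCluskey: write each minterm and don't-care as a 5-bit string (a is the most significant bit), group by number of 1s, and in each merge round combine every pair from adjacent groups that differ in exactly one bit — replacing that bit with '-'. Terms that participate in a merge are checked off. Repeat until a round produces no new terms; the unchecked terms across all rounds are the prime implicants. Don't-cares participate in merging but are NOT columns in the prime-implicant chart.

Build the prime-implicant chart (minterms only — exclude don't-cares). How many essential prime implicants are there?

10

Round 0: 00110✓ 00111✓ 01101 01110✓ 10000 10011✓ 10101 10110✓ 11001✓ 11010✓ 11011✓ 11100
Round 1: -0110 0-110 0011- 1-011 110-1 1101-
PIs = {-0110, 0-110, 0011-, 01101, 1-011, 10000, 10101, 110-1, 1101-, 11100}
Coverage chart:
  m6: -0110,0-110,0011-
  m7: 0011- ←essential
  m13: 01101 ←essential
  m14: 0-110 ←essential
  m16: 10000 ←essential
  m19: 1-011 ←essential
  m21: 10101 ←essential
  m22: -0110 ←essential
  m25: 110-1 ←essential
  m26: 1101- ←essential
  m27: 1-011,110-1,1101-
  m28: 11100 ←essential
Essential: -0110, 0-110, 0011-, 01101, 1-011, 10000, 10101, 110-1, 1101-, 11100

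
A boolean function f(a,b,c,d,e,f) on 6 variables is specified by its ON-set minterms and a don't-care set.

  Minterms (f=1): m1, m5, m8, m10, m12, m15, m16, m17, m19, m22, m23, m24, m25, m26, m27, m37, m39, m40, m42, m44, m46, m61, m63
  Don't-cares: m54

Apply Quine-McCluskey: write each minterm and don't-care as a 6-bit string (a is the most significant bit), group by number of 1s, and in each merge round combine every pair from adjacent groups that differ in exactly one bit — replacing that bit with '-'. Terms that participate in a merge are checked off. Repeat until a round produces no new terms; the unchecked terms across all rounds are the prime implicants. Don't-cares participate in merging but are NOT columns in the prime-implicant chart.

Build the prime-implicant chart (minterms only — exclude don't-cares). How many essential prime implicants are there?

6

Round 0: 000001✓ 000101✓ 001000✓ 001010✓ 001100✓ 001111 010000✓ 010001✓ 010011✓ 010110✓ 010111✓ 011000✓ 011001✓ 011010✓ 011011✓ 100101✓ 100111✓ 101000✓ 101010✓ 101100✓ 101110✓ 110110✓ 111101✓ 111111✓
Round 1: -00101 -01000✓ -01010✓ -01100✓ -10110 0-0001 0-1000✓ 0-1010✓ 000-01 001-00✓ 0010-0✓ 01-000✓ 01-001✓ 01-011✓ 010-11 0100-1✓ 01000-✓ 01011- 0110-0✓ 0110-1✓ 01100-✓ 01101-✓ 1001-1 101-00✓ 101-10✓ 1010-0✓ 1011-0✓ 1111-1
Round 2: -01-00 -010-0 0-10-0 01-0-1 01-00- 0110-- 101--0
PIs = {-00101, -01-00, -010-0, -10110, 0-0001, 0-10-0, 000-01, 001111, 01-0-1, 01-00-, 010-11, 01011-, 0110--, 1001-1, 101--0, 1111-1}
Coverage chart:
  m1: 0-0001,000-01
  m5: -00101,000-01
  m8: -01-00,-010-0,0-10-0
  m10: -010-0,0-10-0
  m12: -01-00 ←essential
  m15: 001111 ←essential
  m16: 01-00- ←essential
  m17: 0-0001,01-0-1,01-00-
  m19: 01-0-1,010-11
  m22: -10110,01011-
  m23: 010-11,01011-
  m24: 0-10-0,01-00-,0110--
  m25: 01-0-1,01-00-,0110--
  m26: 0-10-0,0110--
  m27: 01-0-1,0110--
  m37: -00101,1001-1
  m39: 1001-1 ←essential
  m40: -01-00,-010-0,101--0
  m42: -010-0,101--0
  m44: -01-00,101--0
  m46: 101--0 ←essential
  m61: 1111-1 ←essential
  m63: 1111-1 ←essential
Essential: -01-00, 001111, 01-00-, 1001-1, 101--0, 1111-1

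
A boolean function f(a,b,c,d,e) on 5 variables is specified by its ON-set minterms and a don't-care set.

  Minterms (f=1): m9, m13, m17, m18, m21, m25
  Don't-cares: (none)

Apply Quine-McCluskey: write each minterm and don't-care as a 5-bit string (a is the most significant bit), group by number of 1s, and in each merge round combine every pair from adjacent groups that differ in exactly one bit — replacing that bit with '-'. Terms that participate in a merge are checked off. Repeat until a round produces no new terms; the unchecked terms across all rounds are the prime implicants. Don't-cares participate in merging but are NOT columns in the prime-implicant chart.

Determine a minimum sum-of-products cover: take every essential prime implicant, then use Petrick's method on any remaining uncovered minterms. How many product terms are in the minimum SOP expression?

size-2^0 implicants → 01001(✓)  01101(✓)  10001(✓)  10010  10101(✓)  11001(✓)
size-2^1 implicants → -1001  01-01  1-001  10-01
Unchecked terms (primes): -1001, 01-01, 1-001, 10-01, 10010
Minterm coverage:
  m9 ⊆ -1001,01-01
  m13 ⊆ 01-01 [E]
  m17 ⊆ 1-001,10-01
  m18 ⊆ 10010 [E]
  m21 ⊆ 10-01 [E]
  m25 ⊆ -1001,1-001
E = {01-01, 10-01, 10010}
Petrick residual → -1001
Cover = bc'd'e + a'bd'e + ab'd'e + ab'c'de'  |cover|=4

4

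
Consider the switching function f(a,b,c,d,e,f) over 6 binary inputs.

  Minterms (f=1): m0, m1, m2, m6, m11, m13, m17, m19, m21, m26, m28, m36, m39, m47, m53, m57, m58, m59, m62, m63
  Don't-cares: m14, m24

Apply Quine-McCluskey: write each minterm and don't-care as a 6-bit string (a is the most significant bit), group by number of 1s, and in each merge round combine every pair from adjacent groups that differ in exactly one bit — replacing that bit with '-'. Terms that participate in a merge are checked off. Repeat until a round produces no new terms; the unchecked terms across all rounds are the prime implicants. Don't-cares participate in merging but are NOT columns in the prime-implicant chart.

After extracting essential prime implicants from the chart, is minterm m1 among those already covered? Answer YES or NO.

NO

Round 0: 000000✓ 000001✓ 000010✓ 000110✓ 001011 001101 001110✓ 010001✓ 010011✓ 010101✓ 011000✓ 011010✓ 011100✓ 100100 100111✓ 101111✓ 110101✓ 111001✓ 111010✓ 111011✓ 111110✓ 111111✓
Round 1: -10101 -11010 0-0001 00-110 000-10 0000-0 00000- 010-01 0100-1 011-00 0110-0 1-1111 10-111 111-10✓ 111-11✓ 1110-1 11101-✓ 11111-✓
Round 2: 111-1-
PIs = {-10101, -11010, 0-0001, 00-110, 000-10, 0000-0, 00000-, 001011, 001101, 010-01, 0100-1, 011-00, 0110-0, 1-1111, 10-111, 100100, 111-1-, 1110-1}
Coverage chart:
  m0: 0000-0,00000-
  m1: 0-0001,00000-
  m2: 000-10,0000-0
  m6: 00-110,000-10
  m11: 001011 ←essential
  m13: 001101 ←essential
  m17: 0-0001,010-01,0100-1
  m19: 0100-1 ←essential
  m21: -10101,010-01
  m26: -11010,0110-0
  m28: 011-00 ←essential
  m36: 100100 ←essential
  m39: 10-111 ←essential
  m47: 1-1111,10-111
  m53: -10101 ←essential
  m57: 1110-1 ←essential
  m58: -11010,111-1-
  m59: 111-1-,1110-1
  m62: 111-1- ←essential
  m63: 1-1111,111-1-
Essential: -10101, 001011, 001101, 0100-1, 011-00, 10-111, 100100, 111-1-, 1110-1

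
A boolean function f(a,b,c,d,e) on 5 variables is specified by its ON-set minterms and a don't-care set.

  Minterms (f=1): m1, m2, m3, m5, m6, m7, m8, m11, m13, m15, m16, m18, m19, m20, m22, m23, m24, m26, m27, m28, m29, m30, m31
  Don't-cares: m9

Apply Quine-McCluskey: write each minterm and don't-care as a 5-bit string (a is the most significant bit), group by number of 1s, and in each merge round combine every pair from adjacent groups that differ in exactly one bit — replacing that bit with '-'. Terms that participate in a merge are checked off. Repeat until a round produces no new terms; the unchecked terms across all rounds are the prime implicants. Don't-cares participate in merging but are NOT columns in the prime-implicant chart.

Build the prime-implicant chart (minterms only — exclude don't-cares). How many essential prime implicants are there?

3

Round 0: 00001✓ 00010✓ 00011✓ 00101✓ 00110✓ 00111✓ 01000✓ 01001✓ 01011✓ 01101✓ 01111✓ 10000✓ 10010✓ 10011✓ 10100✓ 10110✓ 10111✓ 11000✓ 11010✓ 11011✓ 11100✓ 11101✓ 11110✓ 11111✓
Round 1: -0010✓ -0011✓ -0110✓ -0111✓ -1000 -1011✓ -1101✓ -1111✓ 0-001✓ 0-011✓ 0-101✓ 0-111✓ 00-01✓ 00-10✓ 00-11✓ 000-1✓ 0001-✓ 001-1✓ 0011-✓ 01-01✓ 01-11✓ 010-1✓ 0100- 011-1✓ 1-000✓ 1-010✓ 1-011✓ 1-100✓ 1-110✓ 1-111✓ 10-00✓ 10-10✓ 10-11✓ 100-0✓ 1001-✓ 101-0✓ 1011-✓ 11-00✓ 11-10✓ 11-11✓ 110-0✓ 1101-✓ 111-0✓ 111-1✓ 1110-✓ 1111-✓
Round 2: --011✓ --111✓ -0-10✓ -0-11✓ -001-✓ -011-✓ -1-11✓ -11-1 0--01✓ 0--11✓ 0-0-1✓ 0-1-1✓ 00--1✓ 00-1-✓ 01--1✓ 1--00✓ 1--10✓ 1--11✓ 1-0-0✓ 1-01-✓ 1-1-0✓ 1-11-✓ 10--0✓ 10-1-✓ 11--0✓ 11-1-✓ 111--
Round 3: ---11 -0-1- 0---1 1---0 1--1-
PIs = {---11, -0-1-, -1000, -11-1, 0---1, 0100-, 1---0, 1--1-, 111--}
Coverage chart:
  m1: 0---1 ←essential
  m2: -0-1- ←essential
  m3: ---11,-0-1-,0---1
  m5: 0---1 ←essential
  m6: -0-1- ←essential
  m7: ---11,-0-1-,0---1
  m8: -1000,0100-
  m11: ---11,0---1
  m13: -11-1,0---1
  m15: ---11,-11-1,0---1
  m16: 1---0 ←essential
  m18: -0-1-,1---0,1--1-
  m19: ---11,-0-1-,1--1-
  m20: 1---0 ←essential
  m22: -0-1-,1---0,1--1-
  m23: ---11,-0-1-,1--1-
  m24: -1000,1---0
  m26: 1---0,1--1-
  m27: ---11,1--1-
  m28: 1---0,111--
  m29: -11-1,111--
  m30: 1---0,1--1-,111--
  m31: ---11,-11-1,1--1-,111--
Essential: -0-1-, 0---1, 1---0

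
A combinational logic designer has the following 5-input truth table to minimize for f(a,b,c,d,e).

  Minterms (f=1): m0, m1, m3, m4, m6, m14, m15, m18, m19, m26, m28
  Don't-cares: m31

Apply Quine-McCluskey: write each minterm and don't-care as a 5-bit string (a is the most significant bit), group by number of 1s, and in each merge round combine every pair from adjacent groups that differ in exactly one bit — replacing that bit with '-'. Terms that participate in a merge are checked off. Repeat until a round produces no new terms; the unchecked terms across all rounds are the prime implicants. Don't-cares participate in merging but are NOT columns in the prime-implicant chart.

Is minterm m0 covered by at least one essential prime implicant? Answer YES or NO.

[col 0] 00000*, 00001*, 00011*, 00100*, 00110*, 01110*, 01111*, 10010*, 10011*, 11010*, 11100, 11111*
[col 1] -0011, -1111, 0-110, 00-00, 000-1, 0000-, 001-0, 0111-, 1-010, 1001-
Prime implicants: -0011, -1111, 0-110, 00-00, 000-1, 0000-, 001-0, 0111-, 1-010, 1001-, 11100
PI chart (minterm → PIs covering it):
  0 | 00-00,0000-
  1 | 000-1,0000-
  3 | -0011,000-1
  4 | 00-00,001-0
  6 | 0-110,001-0
  14 | 0-110,0111-
  15 | -1111,0111-
  18 | 1-010,1001-
  19 | -0011,1001-
  26 | 1-010  (sole → essential)
  28 | 11100  (sole → essential)
Essential prime implicants: 1-010, 11100

NO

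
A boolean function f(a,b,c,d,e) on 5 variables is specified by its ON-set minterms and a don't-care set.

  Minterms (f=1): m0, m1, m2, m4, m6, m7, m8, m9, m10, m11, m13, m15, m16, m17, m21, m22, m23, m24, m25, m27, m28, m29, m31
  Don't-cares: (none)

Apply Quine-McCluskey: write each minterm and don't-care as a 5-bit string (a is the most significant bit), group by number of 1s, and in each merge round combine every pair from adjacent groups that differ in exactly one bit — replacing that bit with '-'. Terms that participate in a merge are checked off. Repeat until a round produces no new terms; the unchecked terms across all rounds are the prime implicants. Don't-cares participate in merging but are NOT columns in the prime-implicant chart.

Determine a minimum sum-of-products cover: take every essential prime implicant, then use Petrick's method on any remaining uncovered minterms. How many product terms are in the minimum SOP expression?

size-2^0 implicants → 00000(✓)  00001(✓)  00010(✓)  00100(✓)  00110(✓)  00111(✓)  01000(✓)  01001(✓)  01010(✓)  01011(✓)  01101(✓)  01111(✓)  10000(✓)  10001(✓)  10101(✓)  10110(✓)  10111(✓)  11000(✓)  11001(✓)  11011(✓)  11100(✓)  11101(✓)  11111(✓)
size-2^1 implicants → -0000(✓)  -0001(✓)  -0110(✓)  -0111(✓)  -1000(✓)  -1001(✓)  -1011(✓)  -1101(✓)  -1111(✓)  0-000(✓)  0-001(✓)  0-010(✓)  0-111(✓)  00-00(✓)  00-10(✓)  000-0(✓)  0000-(✓)  001-0(✓)  0011-(✓)  01-01(✓)  01-11(✓)  010-0(✓)  010-1(✓)  0100-(✓)  0101-(✓)  011-1(✓)  1-000(✓)  1-001(✓)  1-101(✓)  1-111(✓)  10-01(✓)  1000-(✓)  101-1(✓)  1011-(✓)  11-00(✓)  11-01(✓)  11-11(✓)  110-1(✓)  1100-(✓)  111-1(✓)  1110-(✓)
size-2^2 implicants → --000(✓)  --001(✓)  --111  -000-(✓)  -011-  -1-01(✓)  -1-11(✓)  -10-1(✓)  -100-(✓)  -11-1(✓)  0-0-0  0-00-(✓)  00--0  01--1(✓)  010--  1--01  1-00-(✓)  1-1-1  11--1(✓)  11-0-
size-2^3 implicants → --00-  -1--1
Unchecked terms (primes): --00-, --111, -011-, -1--1, 0-0-0, 00--0, 010--, 1--01, 1-1-1, 11-0-
Minterm coverage:
  m0 ⊆ --00-,0-0-0,00--0
  m1 ⊆ --00- [E]
  m2 ⊆ 0-0-0,00--0
  m4 ⊆ 00--0 [E]
  m6 ⊆ -011-,00--0
  m7 ⊆ --111,-011-
  m8 ⊆ --00-,0-0-0,010--
  m9 ⊆ --00-,-1--1,010--
  m10 ⊆ 0-0-0,010--
  m11 ⊆ -1--1,010--
  m13 ⊆ -1--1 [E]
  m15 ⊆ --111,-1--1
  m16 ⊆ --00- [E]
  m17 ⊆ --00-,1--01
  m21 ⊆ 1--01,1-1-1
  m22 ⊆ -011- [E]
  m23 ⊆ --111,-011-,1-1-1
  m24 ⊆ --00-,11-0-
  m25 ⊆ --00-,-1--1,1--01,11-0-
  m27 ⊆ -1--1 [E]
  m28 ⊆ 11-0- [E]
  m29 ⊆ -1--1,1--01,1-1-1,11-0-
  m31 ⊆ --111,-1--1,1-1-1
E = {--00-, -011-, -1--1, 00--0, 11-0-}
Petrick residual → 0-0-0, 1--01
Cover = c'd' + b'cd + be + a'c'e' + a'b'e' + ad'e + abd'  |cover|=7

7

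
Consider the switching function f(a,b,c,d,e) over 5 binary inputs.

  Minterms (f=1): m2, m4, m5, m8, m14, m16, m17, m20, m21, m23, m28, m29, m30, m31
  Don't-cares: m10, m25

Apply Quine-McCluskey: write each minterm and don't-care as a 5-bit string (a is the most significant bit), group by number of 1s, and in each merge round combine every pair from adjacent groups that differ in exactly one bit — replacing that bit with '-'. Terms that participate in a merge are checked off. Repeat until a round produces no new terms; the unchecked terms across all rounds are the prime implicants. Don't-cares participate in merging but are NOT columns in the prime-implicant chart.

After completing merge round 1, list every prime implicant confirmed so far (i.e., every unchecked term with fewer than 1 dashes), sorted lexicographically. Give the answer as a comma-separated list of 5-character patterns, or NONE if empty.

NONE

size-2^0 implicants → 00010(✓)  00100(✓)  00101(✓)  01000(✓)  01010(✓)  01110(✓)  10000(✓)  10001(✓)  10100(✓)  10101(✓)  10111(✓)  11001(✓)  11100(✓)  11101(✓)  11110(✓)  11111(✓)
size-2^1 implicants → -0100(✓)  -0101(✓)  -1110  0-010  0010-(✓)  01-10  010-0  1-001(✓)  1-100(✓)  1-101(✓)  1-111(✓)  10-00(✓)  10-01(✓)  1000-(✓)  101-1(✓)  1010-(✓)  11-01(✓)  111-0(✓)  111-1(✓)  1110-(✓)  1111-(✓)
size-2^2 implicants → -010-  1--01  1-1-1  1-10-  10-0-  111--
Unchecked terms (primes): -010-, -1110, 0-010, 01-10, 010-0, 1--01, 1-1-1, 1-10-, 10-0-, 111--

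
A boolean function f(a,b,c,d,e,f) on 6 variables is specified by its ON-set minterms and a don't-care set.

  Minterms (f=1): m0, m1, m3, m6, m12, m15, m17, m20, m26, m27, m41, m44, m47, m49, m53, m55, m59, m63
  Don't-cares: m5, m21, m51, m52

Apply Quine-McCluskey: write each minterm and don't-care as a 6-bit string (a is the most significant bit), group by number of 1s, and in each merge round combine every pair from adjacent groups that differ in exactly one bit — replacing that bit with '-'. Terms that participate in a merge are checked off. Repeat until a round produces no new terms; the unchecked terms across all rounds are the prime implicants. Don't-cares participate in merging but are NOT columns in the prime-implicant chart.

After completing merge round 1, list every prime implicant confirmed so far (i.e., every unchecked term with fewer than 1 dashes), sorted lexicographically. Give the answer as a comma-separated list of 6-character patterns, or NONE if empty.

size-2^0 implicants → 000000(✓)  000001(✓)  000011(✓)  000101(✓)  000110  001100(✓)  001111(✓)  010001(✓)  010100(✓)  010101(✓)  011010(✓)  011011(✓)  101001  101100(✓)  101111(✓)  110001(✓)  110011(✓)  110100(✓)  110101(✓)  110111(✓)  111011(✓)  111111(✓)
size-2^1 implicants → -01100  -01111  -10001(✓)  -10100(✓)  -10101(✓)  -11011  0-0001(✓)  0-0101(✓)  000-01(✓)  0000-1  00000-  010-01(✓)  01010-(✓)  01101-  1-1111  11-011(✓)  11-111(✓)  110-01(✓)  110-11(✓)  1100-1(✓)  1101-1(✓)  11010-(✓)  111-11(✓)
size-2^2 implicants → -10-01  -1010-  0-0-01  11--11  110--1
Unchecked terms (primes): -01100, -01111, -10-01, -1010-, -11011, 0-0-01, 0000-1, 00000-, 000110, 01101-, 1-1111, 101001, 11--11, 110--1

000110, 101001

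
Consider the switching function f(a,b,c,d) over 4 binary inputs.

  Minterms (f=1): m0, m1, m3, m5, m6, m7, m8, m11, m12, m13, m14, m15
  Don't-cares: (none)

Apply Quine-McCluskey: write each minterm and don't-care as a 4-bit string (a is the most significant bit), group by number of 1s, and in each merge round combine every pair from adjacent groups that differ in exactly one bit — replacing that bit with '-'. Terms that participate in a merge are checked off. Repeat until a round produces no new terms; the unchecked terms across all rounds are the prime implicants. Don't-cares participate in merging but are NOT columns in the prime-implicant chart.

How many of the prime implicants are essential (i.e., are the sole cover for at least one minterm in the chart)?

2

[col 0] 0000*, 0001*, 0011*, 0101*, 0110*, 0111*, 1000*, 1011*, 1100*, 1101*, 1110*, 1111*
[col 1] -000, -011*, -101*, -110*, -111*, 0-01*, 0-11*, 00-1*, 000-, 01-1*, 011-*, 1-00, 1-11*, 11-0*, 11-1*, 110-*, 111-*
[col 2] --11, -1-1, -11-, 0--1, 11--
Prime implicants: --11, -000, -1-1, -11-, 0--1, 000-, 1-00, 11--
PI chart (minterm → PIs covering it):
  0 | -000,000-
  1 | 0--1,000-
  3 | --11,0--1
  5 | -1-1,0--1
  6 | -11-  (sole → essential)
  7 | --11,-1-1,-11-,0--1
  8 | -000,1-00
  11 | --11  (sole → essential)
  12 | 1-00,11--
  13 | -1-1,11--
  14 | -11-,11--
  15 | --11,-1-1,-11-,11--
Essential prime implicants: --11, -11-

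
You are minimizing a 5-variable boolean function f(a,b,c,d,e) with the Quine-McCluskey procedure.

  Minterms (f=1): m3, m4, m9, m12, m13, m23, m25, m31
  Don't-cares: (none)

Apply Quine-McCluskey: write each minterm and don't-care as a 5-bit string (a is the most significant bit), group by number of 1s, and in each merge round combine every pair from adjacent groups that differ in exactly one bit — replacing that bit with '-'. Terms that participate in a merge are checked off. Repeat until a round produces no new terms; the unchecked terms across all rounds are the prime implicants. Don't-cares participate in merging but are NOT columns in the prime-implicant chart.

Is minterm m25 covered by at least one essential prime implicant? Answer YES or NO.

size-2^0 implicants → 00011  00100(✓)  01001(✓)  01100(✓)  01101(✓)  10111(✓)  11001(✓)  11111(✓)
size-2^1 implicants → -1001  0-100  01-01  0110-  1-111
Unchecked terms (primes): -1001, 0-100, 00011, 01-01, 0110-, 1-111
Minterm coverage:
  m3 ⊆ 00011 [E]
  m4 ⊆ 0-100 [E]
  m9 ⊆ -1001,01-01
  m12 ⊆ 0-100,0110-
  m13 ⊆ 01-01,0110-
  m23 ⊆ 1-111 [E]
  m25 ⊆ -1001 [E]
  m31 ⊆ 1-111 [E]
E = {-1001, 0-100, 00011, 1-111}

YES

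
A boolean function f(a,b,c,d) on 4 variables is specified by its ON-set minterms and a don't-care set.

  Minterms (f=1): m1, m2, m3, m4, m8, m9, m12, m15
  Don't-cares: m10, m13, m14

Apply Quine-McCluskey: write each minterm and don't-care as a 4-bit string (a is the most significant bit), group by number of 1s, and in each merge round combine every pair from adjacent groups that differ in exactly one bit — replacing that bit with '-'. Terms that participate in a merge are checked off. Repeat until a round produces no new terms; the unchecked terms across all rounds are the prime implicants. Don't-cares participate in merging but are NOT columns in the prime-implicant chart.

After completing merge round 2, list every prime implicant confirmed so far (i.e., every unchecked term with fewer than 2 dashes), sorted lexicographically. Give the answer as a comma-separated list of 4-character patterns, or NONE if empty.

Round 0: 0001✓ 0010✓ 0011✓ 0100✓ 1000✓ 1001✓ 1010✓ 1100✓ 1101✓ 1110✓ 1111✓
Round 1: -001 -010 -100 00-1 001- 1-00✓ 1-01✓ 1-10✓ 10-0✓ 100-✓ 11-0✓ 11-1✓ 110-✓ 111-✓
Round 2: 1--0 1-0- 11--
PIs = {-001, -010, -100, 00-1, 001-, 1--0, 1-0-, 11--}

-001, -010, -100, 00-1, 001-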